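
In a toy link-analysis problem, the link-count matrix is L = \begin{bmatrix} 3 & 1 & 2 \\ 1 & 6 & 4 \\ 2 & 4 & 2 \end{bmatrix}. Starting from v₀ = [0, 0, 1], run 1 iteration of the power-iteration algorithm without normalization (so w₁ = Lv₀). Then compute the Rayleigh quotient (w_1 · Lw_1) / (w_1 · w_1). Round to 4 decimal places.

w1 = Lv₀ = (3·0 + 1·0 + 2·1; 1·0 + 6·0 + 4·1; 2·0 + 4·0 + 2·1) = (2, 4, 2)
Lw1 = (14, 34, 24)
w1·Lw1 = 2·14 + 4·34 + 2·24 = 212; w1·w1 = 2·2 + 4·4 + 2·2 = 24
λ ≈ 212/24 = 8.8333

8.8333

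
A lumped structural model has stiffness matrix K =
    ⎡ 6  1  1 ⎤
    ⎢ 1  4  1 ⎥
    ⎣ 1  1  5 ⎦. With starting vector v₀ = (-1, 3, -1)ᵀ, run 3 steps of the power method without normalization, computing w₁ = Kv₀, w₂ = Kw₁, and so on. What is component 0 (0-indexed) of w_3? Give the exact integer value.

w1 = Kv₀ = (6·(-1) + 1·3 + 1·(-1); 1·(-1) + 4·3 + 1·(-1); 1·(-1) + 1·3 + 5·(-1)) = (-4, 10, -3)
w2 = Kw1 = (6·(-4) + 1·10 + 1·(-3); 1·(-4) + 4·10 + 1·(-3); 1·(-4) + 1·10 + 5·(-3)) = (-17, 33, -9)
w3 = Kw2 = (-78, 106, -29)
The requested component of w3 is -78.

-78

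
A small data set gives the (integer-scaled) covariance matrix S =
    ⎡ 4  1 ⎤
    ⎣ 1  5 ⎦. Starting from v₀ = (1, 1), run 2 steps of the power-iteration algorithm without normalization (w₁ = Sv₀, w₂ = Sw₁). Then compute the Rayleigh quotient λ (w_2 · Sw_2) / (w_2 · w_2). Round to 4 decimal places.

w1 = Sv₀ = (4·1 + 1·1; 1·1 + 5·1) = (5, 6)
w2 = Sw1 = (4·5 + 1·6; 1·5 + 5·6) = (26, 35)
Sw2 = (139, 201)
w2·Sw2 = 26·139 + 35·201 = 10649; w2·w2 = 26·26 + 35·35 = 1901
λ ≈ 10649/1901 = 5.6018

λ ≈ 5.6018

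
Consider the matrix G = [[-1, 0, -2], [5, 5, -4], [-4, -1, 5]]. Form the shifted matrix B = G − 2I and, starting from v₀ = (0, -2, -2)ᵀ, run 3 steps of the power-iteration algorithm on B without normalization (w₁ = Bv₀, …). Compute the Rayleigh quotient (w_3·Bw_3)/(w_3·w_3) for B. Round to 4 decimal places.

B = G − 2I has rows (-3, 0, -2); (5, 3, -4); (-4, -1, 3)
w1 = Bv₀ = ((-3)·0 + 0·(-2) + (-2)·(-2); 5·0 + 3·(-2) + (-4)·(-2); (-4)·0 + (-1)·(-2) + 3·(-2)) = (4, 2, -4)
w2 = Bw1 = ((-3)·4 + 0·2 + (-2)·(-4); 5·4 + 3·2 + (-4)·(-4); (-4)·4 + (-1)·2 + 3·(-4)) = (-4, 42, -30)
w3 = Bw2 = (72, 226, -116)
Bw3 = (16, 1502, -862)
w3·Bw3 = 440596; w3·w3 = 69716; μ ≈ 440596/69716 = 6.3199

6.3199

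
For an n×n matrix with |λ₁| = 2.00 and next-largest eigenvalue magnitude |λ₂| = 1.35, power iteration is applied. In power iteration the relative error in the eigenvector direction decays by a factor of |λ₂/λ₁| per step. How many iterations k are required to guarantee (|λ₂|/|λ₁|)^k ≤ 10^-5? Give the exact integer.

30

|λ₂/λ₁| = 1.35/2.00 = 0.67500
Need k ≥ ln(10^-5) / ln(0.67500) = -11.5129 / -0.3930 ≈ 29.292
Smallest integer k satisfying the bound: 30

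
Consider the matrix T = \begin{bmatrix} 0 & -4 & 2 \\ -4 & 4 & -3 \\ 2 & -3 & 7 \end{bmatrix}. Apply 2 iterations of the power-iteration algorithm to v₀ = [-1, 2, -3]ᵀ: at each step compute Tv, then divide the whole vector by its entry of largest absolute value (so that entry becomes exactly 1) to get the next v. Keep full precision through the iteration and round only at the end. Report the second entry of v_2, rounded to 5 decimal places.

Tv0 = (-14.000000, 21.000000, -29.000000); divide by -29.000000 → v1 = (0.482759, -0.724138, 1.000000)
Tv1 = (4.896552, -7.827586, 10.137931); divide by 10.137931 → v2 = (0.482993, -0.772109, 1.000000)
Requested entry of v2: 227/-294 = -0.77211

-0.77211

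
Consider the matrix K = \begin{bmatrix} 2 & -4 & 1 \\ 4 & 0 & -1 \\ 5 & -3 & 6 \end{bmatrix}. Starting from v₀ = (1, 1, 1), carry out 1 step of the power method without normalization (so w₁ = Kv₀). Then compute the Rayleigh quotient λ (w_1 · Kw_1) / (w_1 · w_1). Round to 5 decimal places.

w1 = Kv₀ = (2·1 + (-4)·1 + 1·1; 4·1 + 0·1 + (-1)·1; 5·1 + (-3)·1 + 6·1) = (-1, 3, 8)
Kw1 = (-6, -12, 34)
w1·Kw1 = (-1)·(-6) + 3·(-12) + 8·34 = 242; w1·w1 = (-1)·(-1) + 3·3 + 8·8 = 74
λ ≈ 242/74 = 3.27027

λ ≈ 3.27027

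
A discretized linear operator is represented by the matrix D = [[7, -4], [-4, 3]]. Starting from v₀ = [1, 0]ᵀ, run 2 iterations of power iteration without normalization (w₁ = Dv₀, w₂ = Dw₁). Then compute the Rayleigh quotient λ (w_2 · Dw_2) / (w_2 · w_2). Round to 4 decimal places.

9.4721

w1 = Dv₀ = (7, -4)
w2 = Dw1 = (65, -40)
Dw2 = (615, -380)
w2·Dw2 = 65·615 + (-40)·(-380) = 55175; w2·w2 = 65·65 + (-40)·(-40) = 5825
λ ≈ 55175/5825 = 9.4721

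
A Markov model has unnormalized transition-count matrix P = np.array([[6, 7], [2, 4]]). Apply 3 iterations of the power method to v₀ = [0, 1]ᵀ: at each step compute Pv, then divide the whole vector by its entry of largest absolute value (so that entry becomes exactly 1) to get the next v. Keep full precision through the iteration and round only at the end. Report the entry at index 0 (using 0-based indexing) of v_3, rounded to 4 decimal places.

1.0000

Pv0 = (7.00000, 4.00000); divide by 7.00000 → v1 = (1.00000, 0.57143)
Pv1 = (10.00000, 4.28571); divide by 10.00000 → v2 = (1.00000, 0.42857)
Pv2 = (9.00000, 3.71429); divide by 9.00000 → v3 = (1.00000, 0.41270)
Requested entry of v3: 630/630 = 1.0000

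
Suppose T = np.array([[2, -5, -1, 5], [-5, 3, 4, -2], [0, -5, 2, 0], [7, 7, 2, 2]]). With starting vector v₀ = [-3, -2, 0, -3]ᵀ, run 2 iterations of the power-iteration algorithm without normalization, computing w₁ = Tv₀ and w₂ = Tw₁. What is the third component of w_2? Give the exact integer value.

-55

w1 = Tv₀ = (2·(-3) + (-5)·(-2) + (-1)·0 + 5·(-3); (-5)·(-3) + 3·(-2) + 4·0 + (-2)·(-3); 0·(-3) + (-5)·(-2) + 2·0 + 0·(-3); 7·(-3) + 7·(-2) + 2·0 + 2·(-3)) = (-11, 15, 10, -41)
w2 = Tw1 = (2·(-11) + (-5)·15 + (-1)·10 + 5·(-41); (-5)·(-11) + 3·15 + 4·10 + (-2)·(-41); 0·(-11) + (-5)·15 + 2·10 + 0·(-41); 7·(-11) + 7·15 + 2·10 + 2·(-41)) = (-312, 222, -55, -34)
The requested component of w2 is -55.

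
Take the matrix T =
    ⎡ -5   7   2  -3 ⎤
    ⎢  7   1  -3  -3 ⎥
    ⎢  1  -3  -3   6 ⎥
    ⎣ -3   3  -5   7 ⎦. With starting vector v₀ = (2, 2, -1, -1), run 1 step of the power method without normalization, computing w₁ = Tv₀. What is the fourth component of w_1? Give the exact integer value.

-2

w1 = Tv₀ = (5, 22, -7, -2)
The requested component of w1 is -2.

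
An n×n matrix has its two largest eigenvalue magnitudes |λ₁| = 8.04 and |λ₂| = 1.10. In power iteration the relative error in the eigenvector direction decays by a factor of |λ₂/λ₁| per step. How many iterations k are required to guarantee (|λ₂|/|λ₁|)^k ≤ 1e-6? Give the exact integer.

|λ₂/λ₁| = 1.10/8.04 = 0.13682
Need k ≥ ln(1e-6) / ln(0.13682) = -13.8155 / -1.9891 ≈ 6.946
Smallest integer k satisfying the bound: 7

7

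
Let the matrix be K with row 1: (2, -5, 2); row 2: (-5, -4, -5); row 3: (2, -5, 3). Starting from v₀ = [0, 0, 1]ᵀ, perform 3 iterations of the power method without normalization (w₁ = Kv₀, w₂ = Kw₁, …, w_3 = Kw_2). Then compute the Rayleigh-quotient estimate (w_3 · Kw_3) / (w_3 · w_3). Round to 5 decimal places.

w1 = Kv₀ = (2·0 + (-5)·0 + 2·1; (-5)·0 + (-4)·0 + (-5)·1; 2·0 + (-5)·0 + 3·1) = (2, -5, 3)
w2 = Kw1 = (2·2 + (-5)·(-5) + 2·3; (-5)·2 + (-4)·(-5) + (-5)·3; 2·2 + (-5)·(-5) + 3·3) = (35, -5, 38)
w3 = Kw2 = (171, -345, 209)
Kw3 = (2485, -520, 2694)
w3·Kw3 = 171·2485 + (-345)·(-520) + 209·2694 = 1167381; w3·w3 = 171·171 + (-345)·(-345) + 209·209 = 191947
λ ≈ 1167381/191947 = 6.08179

6.08179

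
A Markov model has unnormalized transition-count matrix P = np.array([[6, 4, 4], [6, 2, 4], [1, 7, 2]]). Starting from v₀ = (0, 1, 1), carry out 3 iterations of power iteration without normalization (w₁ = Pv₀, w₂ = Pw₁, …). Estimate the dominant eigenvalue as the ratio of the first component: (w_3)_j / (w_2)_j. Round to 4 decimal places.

λ ≈ 12.0741

w1 = Pv₀ = (8, 6, 9)
w2 = Pw1 = (108, 96, 68)
w3 = Pw2 = (1304, 1112, 916)
Ratio at component: 1304 / 108 = 12.0741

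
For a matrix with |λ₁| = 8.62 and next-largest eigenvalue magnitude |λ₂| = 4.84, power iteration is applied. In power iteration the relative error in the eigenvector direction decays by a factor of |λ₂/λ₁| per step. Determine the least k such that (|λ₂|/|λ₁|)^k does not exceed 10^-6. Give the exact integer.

24

|λ₂/λ₁| = 4.84/8.62 = 0.56148
Need k ≥ ln(10^-6) / ln(0.56148) = -13.8155 / -0.5772 ≈ 23.937
Smallest integer k satisfying the bound: 24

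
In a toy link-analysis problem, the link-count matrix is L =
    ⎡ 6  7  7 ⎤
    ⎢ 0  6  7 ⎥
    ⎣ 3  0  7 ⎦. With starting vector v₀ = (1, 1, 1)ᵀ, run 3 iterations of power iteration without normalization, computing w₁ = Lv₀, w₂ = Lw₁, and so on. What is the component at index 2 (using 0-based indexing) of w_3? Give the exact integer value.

1753

w1 = Lv₀ = (6·1 + 7·1 + 7·1; 0·1 + 6·1 + 7·1; 3·1 + 0·1 + 7·1) = (20, 13, 10)
w2 = Lw1 = (6·20 + 7·13 + 7·10; 0·20 + 6·13 + 7·10; 3·20 + 0·13 + 7·10) = (281, 148, 130)
w3 = Lw2 = (3632, 1798, 1753)
The requested component of w3 is 1753.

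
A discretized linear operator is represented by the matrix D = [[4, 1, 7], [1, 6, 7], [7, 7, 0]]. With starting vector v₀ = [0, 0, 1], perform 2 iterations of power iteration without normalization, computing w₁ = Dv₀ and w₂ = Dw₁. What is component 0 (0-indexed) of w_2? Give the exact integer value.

w1 = Dv₀ = (4·0 + 1·0 + 7·1; 1·0 + 6·0 + 7·1; 7·0 + 7·0 + 0·1) = (7, 7, 0)
w2 = Dw1 = (4·7 + 1·7 + 7·0; 1·7 + 6·7 + 7·0; 7·7 + 7·7 + 0·0) = (35, 49, 98)
The requested component of w2 is 35.

35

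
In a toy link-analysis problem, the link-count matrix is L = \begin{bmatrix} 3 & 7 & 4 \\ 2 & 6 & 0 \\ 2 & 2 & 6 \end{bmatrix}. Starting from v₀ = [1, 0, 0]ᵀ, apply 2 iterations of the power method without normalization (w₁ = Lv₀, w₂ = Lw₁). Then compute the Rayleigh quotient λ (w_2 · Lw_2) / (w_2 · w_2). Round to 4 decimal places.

9.9700

w1 = Lv₀ = (3, 2, 2)
w2 = Lw1 = (31, 18, 22)
Lw2 = (307, 170, 230)
w2·Lw2 = 31·307 + 18·170 + 22·230 = 17637; w2·w2 = 31·31 + 18·18 + 22·22 = 1769
λ ≈ 17637/1769 = 9.9700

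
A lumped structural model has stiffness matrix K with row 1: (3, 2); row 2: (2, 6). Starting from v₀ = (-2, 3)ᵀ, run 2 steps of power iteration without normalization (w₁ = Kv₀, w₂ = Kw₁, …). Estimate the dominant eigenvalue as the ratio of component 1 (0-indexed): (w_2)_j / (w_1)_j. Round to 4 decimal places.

6.0000

w1 = Kv₀ = (3·(-2) + 2·3; 2·(-2) + 6·3) = (0, 14)
w2 = Kw1 = (3·0 + 2·14; 2·0 + 6·14) = (28, 84)
Ratio at component: 84 / 14 = 6.0000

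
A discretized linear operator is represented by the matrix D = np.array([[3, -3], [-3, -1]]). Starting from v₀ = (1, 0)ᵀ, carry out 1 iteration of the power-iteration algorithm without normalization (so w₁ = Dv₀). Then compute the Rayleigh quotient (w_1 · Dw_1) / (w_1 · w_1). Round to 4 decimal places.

w1 = Dv₀ = (3·1 + (-3)·0; (-3)·1 + (-1)·0) = (3, -3)
Dw1 = (18, -6)
w1·Dw1 = 3·18 + (-3)·(-6) = 72; w1·w1 = 3·3 + (-3)·(-3) = 18
λ ≈ 72/18 = 4.0000

λ ≈ 4.0000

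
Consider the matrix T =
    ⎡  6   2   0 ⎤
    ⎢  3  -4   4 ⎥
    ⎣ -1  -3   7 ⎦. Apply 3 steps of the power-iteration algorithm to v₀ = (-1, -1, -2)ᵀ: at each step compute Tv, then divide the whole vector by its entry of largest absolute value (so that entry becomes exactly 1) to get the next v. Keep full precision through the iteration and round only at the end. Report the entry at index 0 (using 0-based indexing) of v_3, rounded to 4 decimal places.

Tv0 = (-8.00000, -7.00000, -10.00000); divide by -10.00000 → v1 = (0.80000, 0.70000, 1.00000)
Tv1 = (6.20000, 3.60000, 4.10000); divide by 6.20000 → v2 = (1.00000, 0.58065, 0.66129)
Tv2 = (7.16129, 3.32258, 1.88710); divide by 7.16129 → v3 = (1.00000, 0.46396, 0.26351)
Requested entry of v3: -444/-444 = 1.0000

1.0000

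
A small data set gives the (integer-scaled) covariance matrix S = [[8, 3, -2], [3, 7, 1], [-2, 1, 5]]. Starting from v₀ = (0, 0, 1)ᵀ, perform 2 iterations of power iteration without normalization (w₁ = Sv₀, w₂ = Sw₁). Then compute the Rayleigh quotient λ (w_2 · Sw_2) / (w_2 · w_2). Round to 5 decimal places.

w1 = Sv₀ = (-2, 1, 5)
w2 = Sw1 = (-23, 6, 30)
Sw2 = (-226, 3, 202)
w2·Sw2 = (-23)·(-226) + 6·3 + 30·202 = 11276; w2·w2 = (-23)·(-23) + 6·6 + 30·30 = 1465
λ ≈ 11276/1465 = 7.69693

7.69693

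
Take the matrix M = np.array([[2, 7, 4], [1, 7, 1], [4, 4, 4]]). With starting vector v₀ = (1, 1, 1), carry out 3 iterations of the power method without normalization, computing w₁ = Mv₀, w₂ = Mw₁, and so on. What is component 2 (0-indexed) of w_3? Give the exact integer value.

w1 = Mv₀ = (13, 9, 12)
w2 = Mw1 = (137, 88, 136)
w3 = Mw2 = (1434, 889, 1444)
The requested component of w3 is 1444.

1444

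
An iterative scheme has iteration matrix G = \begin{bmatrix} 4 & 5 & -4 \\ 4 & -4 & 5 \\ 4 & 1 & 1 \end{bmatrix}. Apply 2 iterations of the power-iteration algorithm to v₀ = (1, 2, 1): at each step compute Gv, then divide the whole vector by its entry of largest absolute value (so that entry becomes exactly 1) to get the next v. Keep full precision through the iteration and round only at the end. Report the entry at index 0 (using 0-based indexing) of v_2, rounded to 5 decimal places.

Gv0 = (10.000000, 1.000000, 7.000000); divide by 10.000000 → v1 = (1.000000, 0.100000, 0.700000)
Gv1 = (1.700000, 7.100000, 4.800000); divide by 7.100000 → v2 = (0.239437, 1.000000, 0.676056)
Requested entry of v2: 17/71 = 0.23944

0.23944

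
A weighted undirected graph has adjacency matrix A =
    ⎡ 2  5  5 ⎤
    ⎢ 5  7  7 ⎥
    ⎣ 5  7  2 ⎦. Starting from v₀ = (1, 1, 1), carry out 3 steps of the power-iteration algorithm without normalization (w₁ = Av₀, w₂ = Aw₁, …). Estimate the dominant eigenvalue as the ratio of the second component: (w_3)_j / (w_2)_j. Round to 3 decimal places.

w1 = Av₀ = (2·1 + 5·1 + 5·1; 5·1 + 7·1 + 7·1; 5·1 + 7·1 + 2·1) = (12, 19, 14)
w2 = Aw1 = (2·12 + 5·19 + 5·14; 5·12 + 7·19 + 7·14; 5·12 + 7·19 + 2·14) = (189, 291, 221)
w3 = Aw2 = (2938, 4529, 3424)
Ratio at component: 4529 / 291 = 15.564

λ ≈ 15.564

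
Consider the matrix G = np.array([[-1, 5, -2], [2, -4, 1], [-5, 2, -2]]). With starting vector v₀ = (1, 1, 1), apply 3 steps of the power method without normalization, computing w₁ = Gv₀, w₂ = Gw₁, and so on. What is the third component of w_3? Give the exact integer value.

-5

w1 = Gv₀ = (2, -1, -5)
w2 = Gw1 = (3, 3, -2)
w3 = Gw2 = (16, -8, -5)
The requested component of w3 is -5.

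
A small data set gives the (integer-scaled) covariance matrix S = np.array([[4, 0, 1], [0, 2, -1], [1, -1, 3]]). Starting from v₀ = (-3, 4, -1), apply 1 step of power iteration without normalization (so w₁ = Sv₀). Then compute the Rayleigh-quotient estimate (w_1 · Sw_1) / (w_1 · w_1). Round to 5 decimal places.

4.50857

w1 = Sv₀ = (4·(-3) + 0·4 + 1·(-1); 0·(-3) + 2·4 + (-1)·(-1); 1·(-3) + (-1)·4 + 3·(-1)) = (-13, 9, -10)
Sw1 = (-62, 28, -52)
w1·Sw1 = (-13)·(-62) + 9·28 + (-10)·(-52) = 1578; w1·w1 = (-13)·(-13) + 9·9 + (-10)·(-10) = 350
λ ≈ 1578/350 = 4.50857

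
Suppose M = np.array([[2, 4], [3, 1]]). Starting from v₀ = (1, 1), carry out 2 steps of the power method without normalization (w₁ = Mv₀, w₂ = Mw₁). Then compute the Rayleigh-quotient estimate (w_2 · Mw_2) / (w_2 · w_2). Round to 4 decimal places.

5.0189

w1 = Mv₀ = (6, 4)
w2 = Mw1 = (28, 22)
Mw2 = (144, 106)
w2·Mw2 = 28·144 + 22·106 = 6364; w2·w2 = 28·28 + 22·22 = 1268
λ ≈ 6364/1268 = 5.0189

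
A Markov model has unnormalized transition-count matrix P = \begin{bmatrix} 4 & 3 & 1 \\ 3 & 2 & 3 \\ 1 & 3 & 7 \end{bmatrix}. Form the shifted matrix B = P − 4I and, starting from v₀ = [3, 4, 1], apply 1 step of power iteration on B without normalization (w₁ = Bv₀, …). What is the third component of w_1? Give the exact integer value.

B = P − 4I has rows (0, 3, 1); (3, -2, 3); (1, 3, 3)
w1 = Bv₀ = (0·3 + 3·4 + 1·1; 3·3 + (-2)·4 + 3·1; 1·3 + 3·4 + 3·1) = (13, 4, 18)
Requested component of w1: 18

18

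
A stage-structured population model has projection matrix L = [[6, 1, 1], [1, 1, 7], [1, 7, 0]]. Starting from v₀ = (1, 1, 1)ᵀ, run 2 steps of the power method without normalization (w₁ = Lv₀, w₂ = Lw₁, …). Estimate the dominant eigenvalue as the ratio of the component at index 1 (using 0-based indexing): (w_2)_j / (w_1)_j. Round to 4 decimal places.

w1 = Lv₀ = (6·1 + 1·1 + 1·1; 1·1 + 1·1 + 7·1; 1·1 + 7·1 + 0·1) = (8, 9, 8)
w2 = Lw1 = (6·8 + 1·9 + 1·8; 1·8 + 1·9 + 7·8; 1·8 + 7·9 + 0·8) = (65, 73, 71)
Ratio at component: 73 / 9 = 8.1111

λ ≈ 8.1111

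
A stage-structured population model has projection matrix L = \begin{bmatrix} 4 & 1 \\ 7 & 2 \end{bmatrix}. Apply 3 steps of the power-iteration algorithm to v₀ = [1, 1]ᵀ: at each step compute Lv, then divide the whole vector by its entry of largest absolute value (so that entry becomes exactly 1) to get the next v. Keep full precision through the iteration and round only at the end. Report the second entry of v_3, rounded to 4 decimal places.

1.0000

Lv0 = (5.00000, 9.00000); divide by 9.00000 → v1 = (0.55556, 1.00000)
Lv1 = (3.22222, 5.88889); divide by 5.88889 → v2 = (0.54717, 1.00000)
Lv2 = (3.18868, 5.83019); divide by 5.83019 → v3 = (0.54693, 1.00000)
Requested entry of v3: 309/309 = 1.0000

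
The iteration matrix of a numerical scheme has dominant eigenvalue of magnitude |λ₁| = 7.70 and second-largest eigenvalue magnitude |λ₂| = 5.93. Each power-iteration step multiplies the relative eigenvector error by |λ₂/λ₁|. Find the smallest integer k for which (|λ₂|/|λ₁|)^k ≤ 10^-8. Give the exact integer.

71

|λ₂/λ₁| = 5.93/7.70 = 0.77013
Need k ≥ ln(10^-8) / ln(0.77013) = -18.4207 / -0.2612 ≈ 70.524
Smallest integer k satisfying the bound: 71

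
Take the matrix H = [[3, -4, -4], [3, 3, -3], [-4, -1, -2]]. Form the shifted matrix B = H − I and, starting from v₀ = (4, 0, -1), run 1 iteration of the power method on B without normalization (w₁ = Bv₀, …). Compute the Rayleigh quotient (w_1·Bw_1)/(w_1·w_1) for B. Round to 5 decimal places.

μ ≈ 3.86431

B = H − I has rows (2, -4, -4); (3, 2, -3); (-4, -1, -3)
w1 = Bv₀ = (12, 15, -13)
Bw1 = (16, 105, -24)
w1·Bw1 = 2079; w1·w1 = 538; μ ≈ 2079/538 = 3.86431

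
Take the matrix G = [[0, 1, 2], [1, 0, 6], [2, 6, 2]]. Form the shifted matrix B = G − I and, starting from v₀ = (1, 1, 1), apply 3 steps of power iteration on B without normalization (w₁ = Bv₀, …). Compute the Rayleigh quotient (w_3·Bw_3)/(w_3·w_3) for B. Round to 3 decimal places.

B = G − I has rows (-1, 1, 2); (1, -1, 6); (2, 6, 1)
w1 = Bv₀ = ((-1)·1 + 1·1 + 2·1; 1·1 + (-1)·1 + 6·1; 2·1 + 6·1 + 1·1) = (2, 6, 9)
w2 = Bw1 = ((-1)·2 + 1·6 + 2·9; 1·2 + (-1)·6 + 6·9; 2·2 + 6·6 + 1·9) = (22, 50, 49)
w3 = Bw2 = (126, 266, 393)
Bw3 = (926, 2218, 2241)
w3·Bw3 = 1587377; w3·w3 = 241081; μ ≈ 1587377/241081 = 6.584

6.584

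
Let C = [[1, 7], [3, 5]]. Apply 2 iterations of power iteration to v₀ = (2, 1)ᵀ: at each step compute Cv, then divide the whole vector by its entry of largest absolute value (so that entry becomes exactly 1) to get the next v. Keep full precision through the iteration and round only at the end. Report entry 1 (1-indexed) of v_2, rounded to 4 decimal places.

1.0000

Cv0 = (9.00000, 11.00000); divide by 11.00000 → v1 = (0.81818, 1.00000)
Cv1 = (7.81818, 7.45455); divide by 7.81818 → v2 = (1.00000, 0.95349)
Requested entry of v2: 86/86 = 1.0000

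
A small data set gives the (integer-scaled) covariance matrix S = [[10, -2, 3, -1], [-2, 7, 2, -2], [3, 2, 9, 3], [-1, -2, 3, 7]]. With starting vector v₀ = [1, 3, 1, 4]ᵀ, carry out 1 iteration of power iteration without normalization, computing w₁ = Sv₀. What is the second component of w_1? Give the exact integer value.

13

w1 = Sv₀ = (3, 13, 30, 24)
The requested component of w1 is 13.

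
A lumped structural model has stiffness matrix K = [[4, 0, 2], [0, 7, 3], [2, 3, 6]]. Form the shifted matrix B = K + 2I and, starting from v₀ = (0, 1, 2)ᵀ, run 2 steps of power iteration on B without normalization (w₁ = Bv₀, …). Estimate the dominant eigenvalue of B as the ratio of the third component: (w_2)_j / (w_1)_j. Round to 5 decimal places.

B = K + 2I has rows (6, 0, 2); (0, 9, 3); (2, 3, 8)
w1 = Bv₀ = (4, 15, 19)
w2 = Bw1 = (62, 192, 205)
Ratio: 205/19 = 10.78947

μ ≈ 10.78947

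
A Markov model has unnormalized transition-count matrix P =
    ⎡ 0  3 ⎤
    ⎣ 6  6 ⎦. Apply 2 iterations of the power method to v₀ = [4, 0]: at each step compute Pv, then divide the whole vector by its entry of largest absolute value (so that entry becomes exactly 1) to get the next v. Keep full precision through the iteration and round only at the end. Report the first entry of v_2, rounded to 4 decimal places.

0.5000

Pv0 = (0.00000, 24.00000); divide by 24.00000 → v1 = (0.00000, 1.00000)
Pv1 = (3.00000, 6.00000); divide by 6.00000 → v2 = (0.50000, 1.00000)
Requested entry of v2: 72/144 = 0.5000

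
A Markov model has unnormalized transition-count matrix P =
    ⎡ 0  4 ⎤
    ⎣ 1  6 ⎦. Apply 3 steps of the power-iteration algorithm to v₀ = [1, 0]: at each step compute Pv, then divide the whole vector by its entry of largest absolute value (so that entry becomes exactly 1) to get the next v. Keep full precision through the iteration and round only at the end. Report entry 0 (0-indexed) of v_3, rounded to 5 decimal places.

0.60000

Pv0 = (0.000000, 1.000000); divide by 1.000000 → v1 = (0.000000, 1.000000)
Pv1 = (4.000000, 6.000000); divide by 6.000000 → v2 = (0.666667, 1.000000)
Pv2 = (4.000000, 6.666667); divide by 6.666667 → v3 = (0.600000, 1.000000)
Requested entry of v3: 24/40 = 0.60000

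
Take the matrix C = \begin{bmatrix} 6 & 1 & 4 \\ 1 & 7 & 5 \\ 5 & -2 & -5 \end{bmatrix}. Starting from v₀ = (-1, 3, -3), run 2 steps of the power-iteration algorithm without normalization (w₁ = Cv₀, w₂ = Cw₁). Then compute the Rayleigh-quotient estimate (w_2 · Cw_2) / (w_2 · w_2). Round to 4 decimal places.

w1 = Cv₀ = (6·(-1) + 1·3 + 4·(-3); 1·(-1) + 7·3 + 5·(-3); 5·(-1) + (-2)·3 + (-5)·(-3)) = (-15, 5, 4)
w2 = Cw1 = (6·(-15) + 1·5 + 4·4; 1·(-15) + 7·5 + 5·4; 5·(-15) + (-2)·5 + (-5)·4) = (-69, 40, -105)
Cw2 = (-794, -314, 100)
w2·Cw2 = (-69)·(-794) + 40·(-314) + (-105)·100 = 31726; w2·w2 = (-69)·(-69) + 40·40 + (-105)·(-105) = 17386
λ ≈ 31726/17386 = 1.8248

λ ≈ 1.8248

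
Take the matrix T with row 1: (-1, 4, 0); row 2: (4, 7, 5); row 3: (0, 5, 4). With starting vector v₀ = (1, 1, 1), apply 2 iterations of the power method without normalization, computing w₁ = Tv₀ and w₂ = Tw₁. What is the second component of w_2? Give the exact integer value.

w1 = Tv₀ = (3, 16, 9)
w2 = Tw1 = (61, 169, 116)
The requested component of w2 is 169.

169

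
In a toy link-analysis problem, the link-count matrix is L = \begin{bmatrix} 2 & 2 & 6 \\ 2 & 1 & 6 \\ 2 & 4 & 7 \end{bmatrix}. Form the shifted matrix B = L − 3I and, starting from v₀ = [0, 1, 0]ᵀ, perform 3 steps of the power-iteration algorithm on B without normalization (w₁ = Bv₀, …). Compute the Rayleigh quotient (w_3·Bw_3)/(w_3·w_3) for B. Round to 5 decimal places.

B = L − 3I has rows (-1, 2, 6); (2, -2, 6); (2, 4, 4)
w1 = Bv₀ = (2, -2, 4)
w2 = Bw1 = (18, 32, 12)
w3 = Bw2 = (118, 44, 212)
Bw3 = (1242, 1420, 1260)
w3·Bw3 = 476156; w3·w3 = 60804; μ ≈ 476156/60804 = 7.83100

μ ≈ 7.83100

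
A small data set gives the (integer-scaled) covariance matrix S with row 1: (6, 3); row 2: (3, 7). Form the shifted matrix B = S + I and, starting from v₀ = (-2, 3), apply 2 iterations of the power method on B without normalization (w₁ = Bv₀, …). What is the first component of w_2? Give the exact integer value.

B = S + I has rows (7, 3); (3, 8)
w1 = Bv₀ = (-5, 18)
w2 = Bw1 = (19, 129)
Requested component of w2: 19

19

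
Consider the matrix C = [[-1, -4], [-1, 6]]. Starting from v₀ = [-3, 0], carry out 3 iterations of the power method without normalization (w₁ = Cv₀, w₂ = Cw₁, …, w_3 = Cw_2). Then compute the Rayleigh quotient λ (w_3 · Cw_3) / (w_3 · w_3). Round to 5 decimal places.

λ ≈ 6.72414

w1 = Cv₀ = ((-1)·(-3) + (-4)·0; (-1)·(-3) + 6·0) = (3, 3)
w2 = Cw1 = ((-1)·3 + (-4)·3; (-1)·3 + 6·3) = (-15, 15)
w3 = Cw2 = (-45, 105)
Cw3 = (-375, 675)
w3·Cw3 = (-45)·(-375) + 105·675 = 87750; w3·w3 = (-45)·(-45) + 105·105 = 13050
λ ≈ 87750/13050 = 6.72414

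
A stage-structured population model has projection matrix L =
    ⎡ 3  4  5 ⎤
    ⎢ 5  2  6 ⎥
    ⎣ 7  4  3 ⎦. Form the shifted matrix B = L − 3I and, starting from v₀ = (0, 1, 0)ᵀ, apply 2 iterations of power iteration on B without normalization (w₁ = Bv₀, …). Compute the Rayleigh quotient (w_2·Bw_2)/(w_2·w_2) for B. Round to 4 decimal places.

μ ≈ 6.9524

B = L − 3I has rows (0, 4, 5); (5, -1, 6); (7, 4, 0)
w1 = Bv₀ = (4, -1, 4)
w2 = Bw1 = (16, 45, 24)
Bw2 = (300, 179, 292)
w2·Bw2 = 19863; w2·w2 = 2857; μ ≈ 19863/2857 = 6.9524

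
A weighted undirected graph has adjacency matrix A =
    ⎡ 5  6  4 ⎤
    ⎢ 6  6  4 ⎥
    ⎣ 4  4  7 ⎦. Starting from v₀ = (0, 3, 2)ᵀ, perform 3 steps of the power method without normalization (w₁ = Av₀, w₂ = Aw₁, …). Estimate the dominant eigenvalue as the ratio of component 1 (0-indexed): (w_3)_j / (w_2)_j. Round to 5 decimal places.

15.37500

w1 = Av₀ = (26, 26, 26)
w2 = Aw1 = (390, 416, 390)
w3 = Aw2 = (6006, 6396, 5954)
Ratio at component: 6396 / 416 = 15.37500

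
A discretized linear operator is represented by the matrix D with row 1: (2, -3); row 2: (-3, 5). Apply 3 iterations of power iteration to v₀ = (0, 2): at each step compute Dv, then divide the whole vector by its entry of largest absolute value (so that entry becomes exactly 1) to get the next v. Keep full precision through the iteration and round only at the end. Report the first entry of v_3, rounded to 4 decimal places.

-0.6180

Dv0 = (-6.00000, 10.00000); divide by 10.00000 → v1 = (-0.60000, 1.00000)
Dv1 = (-4.20000, 6.80000); divide by 6.80000 → v2 = (-0.61765, 1.00000)
Dv2 = (-4.23529, 6.85294); divide by 6.85294 → v3 = (-0.61803, 1.00000)
Requested entry of v3: -288/466 = -0.6180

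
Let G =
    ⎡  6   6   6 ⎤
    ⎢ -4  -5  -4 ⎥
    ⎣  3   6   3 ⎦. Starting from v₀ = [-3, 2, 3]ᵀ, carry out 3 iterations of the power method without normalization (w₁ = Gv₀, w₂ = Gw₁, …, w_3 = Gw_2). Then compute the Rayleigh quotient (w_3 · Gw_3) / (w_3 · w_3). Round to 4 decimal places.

λ ≈ 3.1456

w1 = Gv₀ = (12, -10, 12)
w2 = Gw1 = (84, -46, 12)
w3 = Gw2 = (300, -154, 12)
Gw3 = (948, -478, 12)
w3·Gw3 = 300·948 + (-154)·(-478) + 12·12 = 358156; w3·w3 = 300·300 + (-154)·(-154) + 12·12 = 113860
λ ≈ 358156/113860 = 3.1456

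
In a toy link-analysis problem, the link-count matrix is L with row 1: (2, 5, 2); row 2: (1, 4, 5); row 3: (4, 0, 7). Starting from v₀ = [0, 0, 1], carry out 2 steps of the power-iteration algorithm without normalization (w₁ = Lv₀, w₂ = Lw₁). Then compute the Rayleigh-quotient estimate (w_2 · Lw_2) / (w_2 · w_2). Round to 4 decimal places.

w1 = Lv₀ = (2·0 + 5·0 + 2·1; 1·0 + 4·0 + 5·1; 4·0 + 0·0 + 7·1) = (2, 5, 7)
w2 = Lw1 = (2·2 + 5·5 + 2·7; 1·2 + 4·5 + 5·7; 4·2 + 0·5 + 7·7) = (43, 57, 57)
Lw2 = (485, 556, 571)
w2·Lw2 = 43·485 + 57·556 + 57·571 = 85094; w2·w2 = 43·43 + 57·57 + 57·57 = 8347
λ ≈ 85094/8347 = 10.1946

λ ≈ 10.1946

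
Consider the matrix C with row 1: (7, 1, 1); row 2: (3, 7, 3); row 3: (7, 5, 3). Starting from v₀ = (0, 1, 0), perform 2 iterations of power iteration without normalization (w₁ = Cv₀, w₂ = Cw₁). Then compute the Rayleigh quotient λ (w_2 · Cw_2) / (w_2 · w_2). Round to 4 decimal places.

λ ≈ 10.8662

w1 = Cv₀ = (7·0 + 1·1 + 1·0; 3·0 + 7·1 + 3·0; 7·0 + 5·1 + 3·0) = (1, 7, 5)
w2 = Cw1 = (7·1 + 1·7 + 1·5; 3·1 + 7·7 + 3·5; 7·1 + 5·7 + 3·5) = (19, 67, 57)
Cw2 = (257, 697, 639)
w2·Cw2 = 19·257 + 67·697 + 57·639 = 88005; w2·w2 = 19·19 + 67·67 + 57·57 = 8099
λ ≈ 88005/8099 = 10.8662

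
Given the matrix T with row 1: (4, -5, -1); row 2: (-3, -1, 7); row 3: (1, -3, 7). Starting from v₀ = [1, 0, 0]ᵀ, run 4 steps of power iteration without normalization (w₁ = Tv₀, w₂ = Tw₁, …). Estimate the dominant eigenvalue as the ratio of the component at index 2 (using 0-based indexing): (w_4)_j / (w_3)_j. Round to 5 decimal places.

6.73864

w1 = Tv₀ = (4·1 + (-5)·0 + (-1)·0; (-3)·1 + (-1)·0 + 7·0; 1·1 + (-3)·0 + 7·0) = (4, -3, 1)
w2 = Tw1 = (4·4 + (-5)·(-3) + (-1)·1; (-3)·4 + (-1)·(-3) + 7·1; 1·4 + (-3)·(-3) + 7·1) = (30, -2, 20)
w3 = Tw2 = (110, 52, 176)
w4 = Tw3 = (4, 850, 1186)
Ratio at component: 1186 / 176 = 6.73864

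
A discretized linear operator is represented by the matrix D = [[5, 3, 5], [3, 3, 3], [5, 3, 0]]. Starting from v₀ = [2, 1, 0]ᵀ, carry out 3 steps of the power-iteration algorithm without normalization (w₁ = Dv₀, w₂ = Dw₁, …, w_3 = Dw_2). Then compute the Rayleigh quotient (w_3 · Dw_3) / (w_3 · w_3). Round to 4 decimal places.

w1 = Dv₀ = (13, 9, 13)
w2 = Dw1 = (157, 105, 92)
w3 = Dw2 = (1560, 1062, 1100)
Dw3 = (16486, 11166, 10986)
w3·Dw3 = 1560·16486 + 1062·11166 + 1100·10986 = 49661052; w3·w3 = 1560·1560 + 1062·1062 + 1100·1100 = 4771444
λ ≈ 49661052/4771444 = 10.4080

λ ≈ 10.4080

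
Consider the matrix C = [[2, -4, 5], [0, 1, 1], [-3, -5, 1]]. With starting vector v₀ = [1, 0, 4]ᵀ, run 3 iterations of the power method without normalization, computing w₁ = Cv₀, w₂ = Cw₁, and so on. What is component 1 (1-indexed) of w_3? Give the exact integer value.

-379

w1 = Cv₀ = (2·1 + (-4)·0 + 5·4; 0·1 + 1·0 + 1·4; (-3)·1 + (-5)·0 + 1·4) = (22, 4, 1)
w2 = Cw1 = (2·22 + (-4)·4 + 5·1; 0·22 + 1·4 + 1·1; (-3)·22 + (-5)·4 + 1·1) = (33, 5, -85)
w3 = Cw2 = (-379, -80, -209)
The requested component of w3 is -379.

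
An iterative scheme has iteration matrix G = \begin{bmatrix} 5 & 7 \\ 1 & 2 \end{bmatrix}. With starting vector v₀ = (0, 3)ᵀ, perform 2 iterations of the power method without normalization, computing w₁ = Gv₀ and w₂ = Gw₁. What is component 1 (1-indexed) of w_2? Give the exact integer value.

147

w1 = Gv₀ = (21, 6)
w2 = Gw1 = (147, 33)
The requested component of w2 is 147.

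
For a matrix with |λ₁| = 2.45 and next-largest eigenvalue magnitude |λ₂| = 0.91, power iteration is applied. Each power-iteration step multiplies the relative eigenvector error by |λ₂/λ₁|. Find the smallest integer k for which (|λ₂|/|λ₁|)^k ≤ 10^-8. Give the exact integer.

19

|λ₂/λ₁| = 0.91/2.45 = 0.37143
Need k ≥ ln(10^-8) / ln(0.37143) = -18.4207 / -0.9904 ≈ 18.599
Smallest integer k satisfying the bound: 19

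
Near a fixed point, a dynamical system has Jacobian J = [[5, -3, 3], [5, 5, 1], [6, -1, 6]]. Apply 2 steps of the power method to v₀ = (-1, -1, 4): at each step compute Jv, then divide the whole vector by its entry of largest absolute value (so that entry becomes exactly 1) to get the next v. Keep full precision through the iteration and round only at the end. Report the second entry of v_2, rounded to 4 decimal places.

Jv0 = (10.00000, -6.00000, 19.00000); divide by 19.00000 → v1 = (0.52632, -0.31579, 1.00000)
Jv1 = (6.57895, 2.05263, 9.47368); divide by 9.47368 → v2 = (0.69444, 0.21667, 1.00000)
Requested entry of v2: 39/180 = 0.2167

0.2167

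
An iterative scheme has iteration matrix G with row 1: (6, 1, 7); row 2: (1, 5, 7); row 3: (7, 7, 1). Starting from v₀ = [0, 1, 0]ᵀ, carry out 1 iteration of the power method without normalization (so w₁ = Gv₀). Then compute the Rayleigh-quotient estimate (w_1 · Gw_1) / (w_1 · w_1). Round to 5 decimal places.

w1 = Gv₀ = (6·0 + 1·1 + 7·0; 1·0 + 5·1 + 7·0; 7·0 + 7·1 + 1·0) = (1, 5, 7)
Gw1 = (60, 75, 49)
w1·Gw1 = 1·60 + 5·75 + 7·49 = 778; w1·w1 = 1·1 + 5·5 + 7·7 = 75
λ ≈ 778/75 = 10.37333

λ ≈ 10.37333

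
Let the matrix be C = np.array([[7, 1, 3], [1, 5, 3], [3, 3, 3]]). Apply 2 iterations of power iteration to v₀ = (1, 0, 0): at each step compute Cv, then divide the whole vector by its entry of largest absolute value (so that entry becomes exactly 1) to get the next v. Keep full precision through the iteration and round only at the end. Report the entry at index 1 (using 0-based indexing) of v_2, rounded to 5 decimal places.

0.35593

Cv0 = (7.000000, 1.000000, 3.000000); divide by 7.000000 → v1 = (1.000000, 0.142857, 0.428571)
Cv1 = (8.428571, 3.000000, 4.714286); divide by 8.428571 → v2 = (1.000000, 0.355932, 0.559322)
Requested entry of v2: 21/59 = 0.35593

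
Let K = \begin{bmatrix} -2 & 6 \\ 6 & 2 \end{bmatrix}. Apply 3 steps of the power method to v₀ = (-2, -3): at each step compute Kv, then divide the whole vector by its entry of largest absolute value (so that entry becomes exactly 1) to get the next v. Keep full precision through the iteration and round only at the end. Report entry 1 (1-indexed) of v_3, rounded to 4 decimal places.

Kv0 = (-14.00000, -18.00000); divide by -18.00000 → v1 = (0.77778, 1.00000)
Kv1 = (4.44444, 6.66667); divide by 6.66667 → v2 = (0.66667, 1.00000)
Kv2 = (4.66667, 6.00000); divide by 6.00000 → v3 = (0.77778, 1.00000)
Requested entry of v3: -560/-720 = 0.7778

0.7778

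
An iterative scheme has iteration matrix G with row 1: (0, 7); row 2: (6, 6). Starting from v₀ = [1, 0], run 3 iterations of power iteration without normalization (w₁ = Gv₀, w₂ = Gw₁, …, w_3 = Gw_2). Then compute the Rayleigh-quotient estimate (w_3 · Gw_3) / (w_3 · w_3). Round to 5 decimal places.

w1 = Gv₀ = (0, 6)
w2 = Gw1 = (42, 36)
w3 = Gw2 = (252, 468)
Gw3 = (3276, 4320)
w3·Gw3 = 252·3276 + 468·4320 = 2847312; w3·w3 = 252·252 + 468·468 = 282528
λ ≈ 2847312/282528 = 10.07798

λ ≈ 10.07798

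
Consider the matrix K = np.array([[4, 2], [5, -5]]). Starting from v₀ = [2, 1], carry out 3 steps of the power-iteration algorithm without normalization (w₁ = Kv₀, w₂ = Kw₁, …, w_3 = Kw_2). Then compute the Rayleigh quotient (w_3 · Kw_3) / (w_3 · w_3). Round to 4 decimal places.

w1 = Kv₀ = (4·2 + 2·1; 5·2 + (-5)·1) = (10, 5)
w2 = Kw1 = (4·10 + 2·5; 5·10 + (-5)·5) = (50, 25)
w3 = Kw2 = (250, 125)
Kw3 = (1250, 625)
w3·Kw3 = 250·1250 + 125·625 = 390625; w3·w3 = 250·250 + 125·125 = 78125
λ ≈ 390625/78125 = 5.0000

λ ≈ 5.0000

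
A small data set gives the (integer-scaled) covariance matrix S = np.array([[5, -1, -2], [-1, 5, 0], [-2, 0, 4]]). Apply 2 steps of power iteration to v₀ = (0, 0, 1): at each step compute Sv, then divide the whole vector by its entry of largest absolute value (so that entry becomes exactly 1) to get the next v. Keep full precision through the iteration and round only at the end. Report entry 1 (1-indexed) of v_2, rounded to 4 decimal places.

-0.9000

Sv0 = (-2.00000, 0.00000, 4.00000); divide by 4.00000 → v1 = (-0.50000, 0.00000, 1.00000)
Sv1 = (-4.50000, 0.50000, 5.00000); divide by 5.00000 → v2 = (-0.90000, 0.10000, 1.00000)
Requested entry of v2: -18/20 = -0.9000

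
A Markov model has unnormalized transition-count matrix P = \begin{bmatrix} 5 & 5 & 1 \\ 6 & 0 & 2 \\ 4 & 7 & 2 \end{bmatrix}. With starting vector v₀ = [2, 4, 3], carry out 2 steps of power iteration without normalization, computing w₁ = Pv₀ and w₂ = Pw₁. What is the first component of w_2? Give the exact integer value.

w1 = Pv₀ = (5·2 + 5·4 + 1·3; 6·2 + 0·4 + 2·3; 4·2 + 7·4 + 2·3) = (33, 18, 42)
w2 = Pw1 = (5·33 + 5·18 + 1·42; 6·33 + 0·18 + 2·42; 4·33 + 7·18 + 2·42) = (297, 282, 342)
The requested component of w2 is 297.

297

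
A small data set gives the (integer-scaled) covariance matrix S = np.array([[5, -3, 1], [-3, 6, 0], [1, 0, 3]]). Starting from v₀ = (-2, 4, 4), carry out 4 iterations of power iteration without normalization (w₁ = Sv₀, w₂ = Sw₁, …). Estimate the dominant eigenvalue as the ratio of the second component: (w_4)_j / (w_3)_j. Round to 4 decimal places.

w1 = Sv₀ = (-18, 30, 10)
w2 = Sw1 = (-170, 234, 12)
w3 = Sw2 = (-1540, 1914, -134)
w4 = Sw3 = (-13576, 16104, -1942)
Ratio at component: 16104 / 1914 = 8.4138

λ ≈ 8.4138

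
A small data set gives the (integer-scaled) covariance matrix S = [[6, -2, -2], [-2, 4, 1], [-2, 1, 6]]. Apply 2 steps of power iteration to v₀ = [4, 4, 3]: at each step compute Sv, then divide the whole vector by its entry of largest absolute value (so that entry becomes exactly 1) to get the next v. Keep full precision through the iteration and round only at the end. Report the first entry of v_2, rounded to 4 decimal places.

Sv0 = (10.00000, 11.00000, 14.00000); divide by 14.00000 → v1 = (0.71429, 0.78571, 1.00000)
Sv1 = (0.71429, 2.71429, 5.35714); divide by 5.35714 → v2 = (0.13333, 0.50667, 1.00000)
Requested entry of v2: 10/75 = 0.1333

0.1333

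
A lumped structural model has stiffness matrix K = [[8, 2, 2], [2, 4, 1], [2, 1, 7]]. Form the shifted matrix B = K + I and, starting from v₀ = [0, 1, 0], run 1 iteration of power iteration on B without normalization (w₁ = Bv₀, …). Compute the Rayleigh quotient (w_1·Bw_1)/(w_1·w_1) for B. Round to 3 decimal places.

μ ≈ 7.567

B = K + I has rows (9, 2, 2); (2, 5, 1); (2, 1, 8)
w1 = Bv₀ = (2, 5, 1)
Bw1 = (30, 30, 17)
w1·Bw1 = 227; w1·w1 = 30; μ ≈ 227/30 = 7.567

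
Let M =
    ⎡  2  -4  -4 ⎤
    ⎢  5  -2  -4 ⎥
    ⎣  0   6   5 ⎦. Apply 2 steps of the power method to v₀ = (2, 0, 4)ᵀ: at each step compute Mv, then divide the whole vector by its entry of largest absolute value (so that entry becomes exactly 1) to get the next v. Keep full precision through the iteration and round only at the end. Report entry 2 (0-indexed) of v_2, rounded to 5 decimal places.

-0.50000

Mv0 = (-12.000000, -6.000000, 20.000000); divide by 20.000000 → v1 = (-0.600000, -0.300000, 1.000000)
Mv1 = (-4.000000, -6.400000, 3.200000); divide by -6.400000 → v2 = (0.625000, 1.000000, -0.500000)
Requested entry of v2: 64/-128 = -0.50000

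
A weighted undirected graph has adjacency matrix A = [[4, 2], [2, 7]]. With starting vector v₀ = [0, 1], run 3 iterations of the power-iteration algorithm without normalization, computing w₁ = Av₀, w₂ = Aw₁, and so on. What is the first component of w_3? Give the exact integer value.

w1 = Av₀ = (2, 7)
w2 = Aw1 = (22, 53)
w3 = Aw2 = (194, 415)
The requested component of w3 is 194.

194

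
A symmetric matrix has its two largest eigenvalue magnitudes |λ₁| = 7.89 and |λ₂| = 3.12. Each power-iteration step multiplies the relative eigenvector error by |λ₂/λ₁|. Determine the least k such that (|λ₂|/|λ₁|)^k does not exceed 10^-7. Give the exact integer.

18

|λ₂/λ₁| = 3.12/7.89 = 0.39544
Need k ≥ ln(10^-7) / ln(0.39544) = -16.1181 / -0.9278 ≈ 17.373
Smallest integer k satisfying the bound: 18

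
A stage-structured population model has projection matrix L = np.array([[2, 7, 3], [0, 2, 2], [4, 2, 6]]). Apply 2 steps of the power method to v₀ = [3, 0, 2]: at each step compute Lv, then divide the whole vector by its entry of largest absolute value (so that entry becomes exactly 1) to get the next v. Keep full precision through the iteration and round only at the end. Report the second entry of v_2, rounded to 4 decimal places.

Lv0 = (12.00000, 4.00000, 24.00000); divide by 24.00000 → v1 = (0.50000, 0.16667, 1.00000)
Lv1 = (5.16667, 2.33333, 8.33333); divide by 8.33333 → v2 = (0.62000, 0.28000, 1.00000)
Requested entry of v2: 56/200 = 0.2800

0.2800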